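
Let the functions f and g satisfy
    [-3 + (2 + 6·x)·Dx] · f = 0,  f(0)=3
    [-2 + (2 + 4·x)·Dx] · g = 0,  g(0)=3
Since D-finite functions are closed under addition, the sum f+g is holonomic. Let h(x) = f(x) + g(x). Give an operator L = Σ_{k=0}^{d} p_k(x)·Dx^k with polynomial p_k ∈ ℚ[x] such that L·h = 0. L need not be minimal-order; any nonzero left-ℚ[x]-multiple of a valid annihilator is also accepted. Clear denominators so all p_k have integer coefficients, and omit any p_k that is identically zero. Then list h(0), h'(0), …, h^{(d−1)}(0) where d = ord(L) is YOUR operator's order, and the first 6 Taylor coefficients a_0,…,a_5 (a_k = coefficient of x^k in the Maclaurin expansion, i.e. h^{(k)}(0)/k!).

L = -3 + (5 + 12·x)·Dx + (2 + 10·x + 12·x^2)·Dx^2  (order 2).
h: a_k = 6, 15/2, -39/8, 105/16, -1455/128, 5775/256, …
ICs: h(0) = 6, h′(0) = 15/2.

f: a_k = 3, 9/2, -27/8, 81/16, -1215/128, 5103/256, …
g: a_k = 3, 3, -3/2, 3/2, -15/8, 21/8, …
Weyl lclm of L_f,L_g ⇒ L₀ (ord ≤ 2).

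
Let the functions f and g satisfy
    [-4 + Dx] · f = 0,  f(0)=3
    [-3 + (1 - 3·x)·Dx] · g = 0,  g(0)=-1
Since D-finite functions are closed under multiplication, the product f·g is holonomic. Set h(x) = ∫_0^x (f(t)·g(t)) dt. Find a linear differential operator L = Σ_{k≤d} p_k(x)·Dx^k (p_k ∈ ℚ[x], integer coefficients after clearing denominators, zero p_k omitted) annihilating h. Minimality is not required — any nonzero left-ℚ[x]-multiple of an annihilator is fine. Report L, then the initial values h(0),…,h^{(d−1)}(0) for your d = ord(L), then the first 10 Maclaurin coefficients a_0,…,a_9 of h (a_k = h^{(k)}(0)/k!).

L = (7 - 12·x)·Dx + (-1 + 3·x)·Dx^2  (order 2).
h: a_k = 0, -3, -21/2, -29, -293/4, -911/5, -13793/30, -124393/105, -2613277/840, -1120049/135, …
ICs: h(0) = 0, h′(0) = -3.

f: a_k = 3, 12, 24, 32, 32, 128/5, 256/15, 1024/105, 512/105, 2048/945, …
g: a_k = -1, -3, -9, -27, -81, -243, -729, -2187, -6561, -19683, …
f·g: L₀ = L_f ⊗_s L_g, ord ≤ 1·1.
Integrate: L := L₀·Dx.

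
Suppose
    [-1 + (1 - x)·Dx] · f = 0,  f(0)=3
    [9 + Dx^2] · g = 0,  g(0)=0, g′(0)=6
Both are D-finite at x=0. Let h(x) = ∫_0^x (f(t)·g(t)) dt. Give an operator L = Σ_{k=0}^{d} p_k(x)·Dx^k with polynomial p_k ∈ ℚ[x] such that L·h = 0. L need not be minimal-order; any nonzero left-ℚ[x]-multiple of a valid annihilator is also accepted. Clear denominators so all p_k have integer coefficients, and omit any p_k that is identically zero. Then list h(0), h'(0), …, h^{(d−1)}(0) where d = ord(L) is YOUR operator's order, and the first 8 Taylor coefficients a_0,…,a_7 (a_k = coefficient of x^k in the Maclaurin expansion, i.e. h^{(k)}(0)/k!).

L = (-9 + 9·x)·Dx + 2·Dx^2 + (-1 + x)·Dx^3  (order 3).
h: a_k = 0, 0, 9, 6, -9/4, -9/5, 21/40, 9/20, …
ICs: h(0) = 0, h′(0) = 0, h′′(0) = 18.

f: a_k = 3, 3, 3, 3, 3, 3, 3, 3, …
g: a_k = 0, 6, 0, -9, 0, 81/20, 0, -243/280, …
Sym-product of L_f,L_g gives L₀ (≤ ord 2).
h=∫h₀ ⇒ L = L₀·Dx.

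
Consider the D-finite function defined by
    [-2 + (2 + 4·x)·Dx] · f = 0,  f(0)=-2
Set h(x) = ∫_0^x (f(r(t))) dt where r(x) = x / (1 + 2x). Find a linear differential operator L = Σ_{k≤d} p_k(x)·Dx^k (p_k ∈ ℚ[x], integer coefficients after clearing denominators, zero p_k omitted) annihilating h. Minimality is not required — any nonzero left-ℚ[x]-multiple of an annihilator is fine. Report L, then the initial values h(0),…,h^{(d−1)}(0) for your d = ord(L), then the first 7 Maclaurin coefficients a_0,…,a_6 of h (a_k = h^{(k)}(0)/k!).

f: a_k = -2, -2, 1, -1, 5/4, -7/4, 21/8, …
f∘r: x↦r, Dx↦Dx/r' in L_f ⇒ L₀.
∫: right-multiply L₀ by Dx.
L = -Dx + (1 + 6·x + 8·x^2)·Dx^2  (order 2).
h: a_k = 0, -2, -1, 5/3, -13/4, 141/20, -133/8, …
ICs: h(0) = 0, h′(0) = -2.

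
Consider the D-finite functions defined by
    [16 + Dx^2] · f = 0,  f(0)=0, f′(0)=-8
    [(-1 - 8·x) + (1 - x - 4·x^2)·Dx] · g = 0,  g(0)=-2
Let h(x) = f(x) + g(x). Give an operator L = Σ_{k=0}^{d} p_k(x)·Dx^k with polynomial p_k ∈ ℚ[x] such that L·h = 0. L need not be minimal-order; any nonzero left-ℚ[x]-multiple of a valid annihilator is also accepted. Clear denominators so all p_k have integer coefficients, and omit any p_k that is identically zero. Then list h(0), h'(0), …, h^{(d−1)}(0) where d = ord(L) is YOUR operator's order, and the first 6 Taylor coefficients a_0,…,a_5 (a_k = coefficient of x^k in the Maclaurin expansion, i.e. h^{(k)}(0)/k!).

f: a_k = 0, -8, 0, 64/3, 0, -256/15, …
g: a_k = -2, -2, -10, -18, -58, -130, …
h₀=f+g: left-lcm gives L₀, ord ≤ 3.
L = (-560 - 4608·x - 1664·x^2 - 6144·x^3 - 10240·x^4 - 16384·x^5) + (208 - 272·x - 896·x^2 + 1408·x^3 + 1536·x^4 - 6144·x^5 - 8192·x^6)·Dx + (-35 - 288·x - 104·x^2 - 384·x^3 - 640·x^4 - 1024·x^5)·Dx^2 + (13 - 17·x - 56·x^2 + 88·x^3 + 96·x^4 - 384·x^5 - 512·x^6)·Dx^3  (order 3).
h: a_k = -2, -10, -10, 10/3, -58, -2206/15, …
ICs: h(0) = -2, h′(0) = -10, h′′(0) = -20.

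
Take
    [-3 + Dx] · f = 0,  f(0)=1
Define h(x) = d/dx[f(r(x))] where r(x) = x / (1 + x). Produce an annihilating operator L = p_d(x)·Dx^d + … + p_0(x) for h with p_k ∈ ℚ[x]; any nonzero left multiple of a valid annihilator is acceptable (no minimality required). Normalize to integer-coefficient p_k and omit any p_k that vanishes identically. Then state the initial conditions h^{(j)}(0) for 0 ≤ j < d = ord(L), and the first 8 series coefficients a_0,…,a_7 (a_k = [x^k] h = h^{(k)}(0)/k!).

f: a_k = 1, 3, 9/2, 9/2, 27/8, 81/40, 81/80, 243/560, …
L₀ from L_f via x↦r, Dx↦r'^{-1}Dx.
Differentiate: ansatz ord ≤ ord L₀ ⇒ L.
L = (1 - 2·x) + (-1 - 2·x - x^2)·Dx  (order 1).
h: a_k = 3, 3, -9/2, 3/2, 21/8, -207/40, 411/80, -1623/560, …
ICs: h(0) = 3.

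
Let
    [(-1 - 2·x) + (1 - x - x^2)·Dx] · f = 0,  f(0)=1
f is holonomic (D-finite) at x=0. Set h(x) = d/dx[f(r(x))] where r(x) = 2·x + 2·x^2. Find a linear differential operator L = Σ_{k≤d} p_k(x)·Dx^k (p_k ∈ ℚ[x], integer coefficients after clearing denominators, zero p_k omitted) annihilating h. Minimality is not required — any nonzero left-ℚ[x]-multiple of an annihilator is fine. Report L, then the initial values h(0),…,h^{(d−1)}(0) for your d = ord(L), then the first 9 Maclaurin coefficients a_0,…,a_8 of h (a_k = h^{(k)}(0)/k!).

f: a_k = 1, 1, 2, 3, 5, 8, 13, 21, 34, …
Change of var in L_f (x↦r) gives L₀.
h₀' ⇒ L via d/dx closure of L₀.
L = (10 + 20·x + 60·x^2 + 80·x^3 + 40·x^4) + (-1 + 10·x^2 + 20·x^3 + 20·x^4 + 8·x^5)·Dx  (order 1).
h: a_k = 2, 20, 120, 640, 3240, 15696, 73920, 341120, 1549440, …
ICs: h(0) = 2.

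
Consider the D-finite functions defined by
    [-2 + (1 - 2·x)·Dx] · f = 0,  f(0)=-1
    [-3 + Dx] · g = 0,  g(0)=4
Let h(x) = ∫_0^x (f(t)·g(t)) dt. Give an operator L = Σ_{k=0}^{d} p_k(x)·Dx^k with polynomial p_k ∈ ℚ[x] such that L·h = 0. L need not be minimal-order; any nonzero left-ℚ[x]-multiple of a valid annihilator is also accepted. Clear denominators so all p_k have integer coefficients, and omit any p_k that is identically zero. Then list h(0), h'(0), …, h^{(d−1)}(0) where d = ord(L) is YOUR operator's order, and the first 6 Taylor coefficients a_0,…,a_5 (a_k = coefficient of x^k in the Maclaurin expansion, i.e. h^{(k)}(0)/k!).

f: a_k = -1, -2, -4, -8, -16, -32, …
g: a_k = 4, 12, 18, 18, 27/2, 81/10, …
f·g: L₀ = L_f ⊗_s L_g, ord ≤ 1·1.
h=∫₀ˣh₀: take L = L₀·Dx.
L = (5 - 6·x)·Dx + (-1 + 2·x)·Dx^2  (order 2).
h: a_k = 0, -4, -10, -58/3, -67/2, -563/10, …
ICs: h(0) = 0, h′(0) = -4.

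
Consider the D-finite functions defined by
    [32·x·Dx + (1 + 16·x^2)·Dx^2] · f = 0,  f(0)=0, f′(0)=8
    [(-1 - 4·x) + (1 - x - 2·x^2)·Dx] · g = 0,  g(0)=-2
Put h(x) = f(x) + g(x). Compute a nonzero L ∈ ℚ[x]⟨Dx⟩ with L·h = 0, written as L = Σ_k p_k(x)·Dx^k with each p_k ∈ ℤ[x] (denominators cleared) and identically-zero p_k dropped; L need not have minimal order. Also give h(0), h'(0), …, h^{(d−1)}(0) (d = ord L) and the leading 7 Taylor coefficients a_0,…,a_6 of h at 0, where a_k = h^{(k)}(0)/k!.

L = (96 - 384·x - 6912·x^2 - 15360·x^3 - 40704·x^4 - 12288·x^6)·Dx + (-31 - 104·x + 392·x^2 - 736·x^3 - 14912·x^4 - 27904·x^5 - 3072·x^6 - 12288·x^7)·Dx^2 + (3 + 19·x + 128·x^2 + 152·x^3 + 1128·x^4 - 2496·x^5 - 2560·x^6 - 1024·x^7 - 2048·x^8)·Dx^3  (order 3).
h: a_k = -2, 6, -6, -158/3, -22, 1838/5, -86, …
ICs: h(0) = -2, h′(0) = 6, h′′(0) = -12.

f: a_k = 0, 8, 0, -128/3, 0, 2048/5, 0, …
g: a_k = -2, -2, -6, -10, -22, -42, -86, …
Weyl lclm of L_f,L_g ⇒ L₀ (ord ≤ 3).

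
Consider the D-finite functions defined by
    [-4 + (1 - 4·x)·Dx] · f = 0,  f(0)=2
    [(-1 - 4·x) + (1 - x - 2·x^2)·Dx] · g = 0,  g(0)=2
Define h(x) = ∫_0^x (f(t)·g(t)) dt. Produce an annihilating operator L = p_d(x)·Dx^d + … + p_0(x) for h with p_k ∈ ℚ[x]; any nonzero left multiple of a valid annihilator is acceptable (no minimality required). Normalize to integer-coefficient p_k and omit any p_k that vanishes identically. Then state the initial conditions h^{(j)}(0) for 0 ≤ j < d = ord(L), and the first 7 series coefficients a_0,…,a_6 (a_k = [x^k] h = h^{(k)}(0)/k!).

f: a_k = 2, 8, 32, 128, 512, 2048, 8192, …
g: a_k = 2, 2, 6, 10, 22, 42, 86, …
Product ⇒ symmetric product L₀, ord ≤ 1.
Integrate: L := L₀·Dx.
L = (-5 + 4·x + 24·x^2)·Dx + (1 - 5·x + 2·x^2 + 8·x^3)·Dx^2  (order 2).
h: a_k = 0, 4, 10, 92/3, 97, 1596/5, 1078, …
ICs: h(0) = 0, h′(0) = 4.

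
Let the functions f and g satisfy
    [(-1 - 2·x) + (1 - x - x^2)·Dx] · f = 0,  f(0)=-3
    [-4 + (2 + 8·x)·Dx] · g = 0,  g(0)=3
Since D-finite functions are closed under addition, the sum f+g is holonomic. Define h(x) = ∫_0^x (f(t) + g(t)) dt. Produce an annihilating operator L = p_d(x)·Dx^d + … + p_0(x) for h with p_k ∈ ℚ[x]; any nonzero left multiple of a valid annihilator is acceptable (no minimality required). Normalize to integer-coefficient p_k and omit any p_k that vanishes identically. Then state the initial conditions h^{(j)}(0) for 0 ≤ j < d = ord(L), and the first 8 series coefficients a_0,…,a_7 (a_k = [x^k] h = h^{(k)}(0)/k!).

L = (-12 - 48·x - 48·x^2 - 40·x^3)·Dx + (8 + 30·x + 114·x^2 + 152·x^3 + 100·x^4)·Dx^2 + (1 - 5·x - 39·x^2 + 6·x^3 + 82·x^4 + 40·x^5)·Dx^3  (order 3).
h: a_k = 0, 0, 3/2, -4, 3/4, -9, 10, -291/7, …
ICs: h(0) = 0, h′(0) = 0, h′′(0) = 3.

f: a_k = -3, -3, -6, -9, -15, -24, -39, -63, …
g: a_k = 3, 6, -6, 12, -30, 84, -252, 792, …
Sum ⇒ L₀ = lclm(L_f,L_g) in ℚ(x)⟨Dx⟩.
h=∫h₀ ⇒ L = L₀·Dx.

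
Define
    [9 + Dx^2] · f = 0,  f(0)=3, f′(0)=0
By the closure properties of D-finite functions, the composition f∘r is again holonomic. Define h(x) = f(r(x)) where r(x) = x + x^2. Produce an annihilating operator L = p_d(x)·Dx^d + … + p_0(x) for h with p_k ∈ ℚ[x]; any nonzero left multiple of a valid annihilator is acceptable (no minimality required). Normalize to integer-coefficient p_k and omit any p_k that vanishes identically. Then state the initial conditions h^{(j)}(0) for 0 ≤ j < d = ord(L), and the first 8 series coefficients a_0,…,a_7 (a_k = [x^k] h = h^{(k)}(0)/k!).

L = (9 + 54·x + 108·x^2 + 72·x^3) - 2·Dx + (1 + 2·x)·Dx^2  (order 2).
h: a_k = 3, 0, -27/2, -27, -27/8, 81/2, 4617/80, 891/40, …
ICs: h(0) = 3, h′(0) = 0.

f: a_k = 3, 0, -27/2, 0, 81/8, 0, -243/80, 0, …
Change of var in L_f (x↦r) gives L₀.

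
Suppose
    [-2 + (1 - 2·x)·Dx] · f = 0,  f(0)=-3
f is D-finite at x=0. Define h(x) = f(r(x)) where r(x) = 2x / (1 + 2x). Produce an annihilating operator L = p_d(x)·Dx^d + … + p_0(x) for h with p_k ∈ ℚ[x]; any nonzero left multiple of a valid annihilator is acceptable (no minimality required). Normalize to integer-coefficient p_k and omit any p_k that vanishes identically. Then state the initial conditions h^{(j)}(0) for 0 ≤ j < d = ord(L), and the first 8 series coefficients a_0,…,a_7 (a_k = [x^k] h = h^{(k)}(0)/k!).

f: a_k = -3, -6, -12, -24, -48, -96, -192, -384, …
Substitute x→r, Dx→(1/r')Dx; clear ⇒ L₀.
L = 4 + (-1 + 4·x^2)·Dx  (order 1).
h: a_k = -3, -12, -24, -48, -96, -192, -384, -768, …
ICs: h(0) = -3.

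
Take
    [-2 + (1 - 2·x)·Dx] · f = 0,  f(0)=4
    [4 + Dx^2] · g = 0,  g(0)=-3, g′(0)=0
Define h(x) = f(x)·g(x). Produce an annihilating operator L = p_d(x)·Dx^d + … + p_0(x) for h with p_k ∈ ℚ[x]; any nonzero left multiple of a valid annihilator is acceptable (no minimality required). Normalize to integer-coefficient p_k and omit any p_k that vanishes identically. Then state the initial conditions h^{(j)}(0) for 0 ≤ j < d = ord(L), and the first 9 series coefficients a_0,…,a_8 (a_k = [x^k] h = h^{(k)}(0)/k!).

L = (-4 + 8·x) + 4·Dx + (-1 + 2·x)·Dx^2  (order 2).
h: a_k = -12, -24, -24, -48, -104, -208, -6224/15, -12448/15, -34856/21, …
ICs: h(0) = -12, h′(0) = -24.

f: a_k = 4, 8, 16, 32, 64, 128, 256, 512, 1024, …
g: a_k = -3, 0, 6, 0, -2, 0, 4/15, 0, -2/105, …
Product ⇒ symmetric product L₀, ord ≤ 2.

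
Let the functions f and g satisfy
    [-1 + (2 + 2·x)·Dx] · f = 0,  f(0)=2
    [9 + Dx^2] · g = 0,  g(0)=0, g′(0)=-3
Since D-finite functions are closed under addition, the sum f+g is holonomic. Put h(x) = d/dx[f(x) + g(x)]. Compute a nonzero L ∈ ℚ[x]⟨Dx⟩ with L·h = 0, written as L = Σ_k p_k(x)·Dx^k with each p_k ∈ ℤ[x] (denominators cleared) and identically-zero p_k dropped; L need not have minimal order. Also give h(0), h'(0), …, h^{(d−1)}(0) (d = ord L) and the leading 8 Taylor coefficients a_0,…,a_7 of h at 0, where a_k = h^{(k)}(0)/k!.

f: a_k = 2, 1, -1/4, 1/8, -5/64, 7/128, -21/512, 33/1024, …
g: a_k = 0, -3, 0, 9/2, 0, -81/40, 0, 243/560, …
L₀ := lclm(L_f,L_g); ord L₀ ≤ 1+2.
Differentiate: ansatz ord ≤ ord L₀ ⇒ L.
L = (-153 - 216·x - 108·x^2) + (-234 - 666·x - 648·x^2 - 216·x^3)·Dx + (-17 - 24·x - 12·x^2)·Dx^2 + (-26 - 74·x - 72·x^2 - 24·x^3)·Dx^3  (order 3).
h: a_k = -2, -1/2, 111/8, -5/16, -1261/128, -63/256, 16707/5120, -429/2048, …
ICs: h(0) = -2, h′(0) = -1/2, h′′(0) = 111/4.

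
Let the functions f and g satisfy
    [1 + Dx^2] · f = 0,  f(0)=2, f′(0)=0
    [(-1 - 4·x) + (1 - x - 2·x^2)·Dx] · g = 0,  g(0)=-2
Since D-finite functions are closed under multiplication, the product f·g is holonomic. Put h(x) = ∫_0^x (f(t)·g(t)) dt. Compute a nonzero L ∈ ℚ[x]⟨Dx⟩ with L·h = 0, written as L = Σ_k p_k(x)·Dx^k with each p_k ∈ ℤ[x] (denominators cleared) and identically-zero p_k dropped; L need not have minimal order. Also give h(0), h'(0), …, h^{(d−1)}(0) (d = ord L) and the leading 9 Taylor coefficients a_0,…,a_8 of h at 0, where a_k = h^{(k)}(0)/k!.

f: a_k = 2, 0, -1, 0, 1/12, 0, -1/360, 0, 1/20160, …
g: a_k = -2, -2, -6, -10, -22, -42, -86, -170, -342, …
L₀ := L_f ⊗_s L_g (sym. prod.), ord ≤ 2.
Integrate: L := L₀·Dx.
L = (3 + x + 2·x^2)·Dx + (2 + 8·x)·Dx^2 + (-1 + x + 2·x^2)·Dx^3  (order 3).
h: a_k = 0, -4, -2, -10/3, -9/2, -229/30, -445/36, -27089/1260, -53789/1440, …
ICs: h(0) = 0, h′(0) = -4, h′′(0) = -4.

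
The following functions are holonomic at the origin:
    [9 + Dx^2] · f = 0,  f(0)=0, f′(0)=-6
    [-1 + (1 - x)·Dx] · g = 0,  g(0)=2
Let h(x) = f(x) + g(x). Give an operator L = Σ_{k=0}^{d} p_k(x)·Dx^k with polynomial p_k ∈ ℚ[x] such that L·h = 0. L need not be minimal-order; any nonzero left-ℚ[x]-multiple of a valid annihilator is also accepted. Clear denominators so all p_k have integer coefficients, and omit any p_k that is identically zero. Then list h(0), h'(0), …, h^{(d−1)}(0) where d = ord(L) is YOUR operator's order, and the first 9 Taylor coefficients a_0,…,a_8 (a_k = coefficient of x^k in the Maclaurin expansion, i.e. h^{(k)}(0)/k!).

L = (-135 + 162·x - 81·x^2) + (99 - 261·x + 243·x^2 - 81·x^3)·Dx + (-15 + 18·x - 9·x^2)·Dx^2 + (11 - 29·x + 27·x^2 - 9·x^3)·Dx^3  (order 3).
h: a_k = 2, -4, 2, 11, 2, -41/20, 2, 803/280, 2, …
ICs: h(0) = 2, h′(0) = -4, h′′(0) = 4.

f: a_k = 0, -6, 0, 9, 0, -81/20, 0, 243/280, 0, …
g: a_k = 2, 2, 2, 2, 2, 2, 2, 2, 2, …
Sum ⇒ L₀ = lclm(L_f,L_g) in ℚ(x)⟨Dx⟩.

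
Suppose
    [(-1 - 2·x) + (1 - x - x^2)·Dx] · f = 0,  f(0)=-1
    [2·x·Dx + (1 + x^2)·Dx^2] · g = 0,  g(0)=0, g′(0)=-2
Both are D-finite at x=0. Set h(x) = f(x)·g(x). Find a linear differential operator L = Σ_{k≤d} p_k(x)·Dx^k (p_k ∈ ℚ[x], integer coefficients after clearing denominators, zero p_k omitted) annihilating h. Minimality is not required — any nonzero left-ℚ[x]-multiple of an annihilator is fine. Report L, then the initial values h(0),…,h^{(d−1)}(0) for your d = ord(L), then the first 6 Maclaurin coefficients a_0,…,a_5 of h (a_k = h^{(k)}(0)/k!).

f: a_k = -1, -1, -2, -3, -5, -8, …
g: a_k = 0, -2, 0, 2/3, 0, -2/5, …
Sym-product of L_f,L_g gives L₀ (≤ ord 2).
L = (2 + 2·x + 6·x^2) + (2 + 2·x + 4·x^2 + 6·x^3)·Dx + (-1 + x + x^3 + x^4)·Dx^2  (order 2).
h: a_k = 0, 2, 2, 10/3, 16/3, 136/15, …
ICs: h(0) = 0, h′(0) = 2.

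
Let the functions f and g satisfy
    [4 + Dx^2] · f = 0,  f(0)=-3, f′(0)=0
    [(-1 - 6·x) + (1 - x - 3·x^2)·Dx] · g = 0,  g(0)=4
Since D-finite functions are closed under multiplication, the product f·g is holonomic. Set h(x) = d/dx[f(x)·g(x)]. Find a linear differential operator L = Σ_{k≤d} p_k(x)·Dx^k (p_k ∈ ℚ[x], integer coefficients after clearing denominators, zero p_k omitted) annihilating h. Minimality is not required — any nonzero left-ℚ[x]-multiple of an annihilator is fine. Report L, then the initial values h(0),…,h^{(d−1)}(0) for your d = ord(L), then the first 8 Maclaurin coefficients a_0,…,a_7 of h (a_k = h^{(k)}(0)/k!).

L = (10 - 16·x - 40·x^2 + 48·x^3 + 72·x^4) + (5 + 34·x + 36·x^2 + 72·x^3)·Dx + (-1 - x - x^2 + 12·x^3 + 18·x^4)·Dx^2  (order 2).
h: a_k = -12, -48, -180, -560, -1600, -22168/5, -178388/15, -657856/21, …
ICs: h(0) = -12, h′(0) = -48.

f: a_k = -3, 0, 6, 0, -2, 0, 4/15, 0, …
g: a_k = 4, 4, 16, 28, 76, 160, 388, 868, …
L₀ := L_f ⊗_s L_g (sym. prod.), ord ≤ 2.
Differentiate: ansatz ord ≤ ord L₀ ⇒ L.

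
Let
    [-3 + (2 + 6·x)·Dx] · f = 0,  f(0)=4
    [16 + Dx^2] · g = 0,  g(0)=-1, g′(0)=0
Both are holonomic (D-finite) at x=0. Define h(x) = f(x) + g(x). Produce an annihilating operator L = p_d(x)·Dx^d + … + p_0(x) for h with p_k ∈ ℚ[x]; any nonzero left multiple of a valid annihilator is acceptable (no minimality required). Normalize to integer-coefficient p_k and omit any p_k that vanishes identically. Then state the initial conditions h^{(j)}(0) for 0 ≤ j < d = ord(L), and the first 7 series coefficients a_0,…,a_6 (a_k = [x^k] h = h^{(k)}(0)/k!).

f: a_k = 4, 6, -9/2, 27/4, -405/32, 1701/64, -15309/256, …
g: a_k = -1, 0, 8, 0, -32/3, 0, 256/45, …
Weyl lclm of L_f,L_g ⇒ L₀ (ord ≤ 3).
L = (-4368 - 18432·x - 27648·x^2) + (1760 + 17568·x + 55296·x^2 + 55296·x^3)·Dx + (-273 - 1152·x - 1728·x^2)·Dx^2 + (110 + 1098·x + 3456·x^2 + 3456·x^3)·Dx^3  (order 3).
h: a_k = 3, 6, 7/2, 27/4, -2239/96, 1701/64, -623369/11520, …
ICs: h(0) = 3, h′(0) = 6, h′′(0) = 7.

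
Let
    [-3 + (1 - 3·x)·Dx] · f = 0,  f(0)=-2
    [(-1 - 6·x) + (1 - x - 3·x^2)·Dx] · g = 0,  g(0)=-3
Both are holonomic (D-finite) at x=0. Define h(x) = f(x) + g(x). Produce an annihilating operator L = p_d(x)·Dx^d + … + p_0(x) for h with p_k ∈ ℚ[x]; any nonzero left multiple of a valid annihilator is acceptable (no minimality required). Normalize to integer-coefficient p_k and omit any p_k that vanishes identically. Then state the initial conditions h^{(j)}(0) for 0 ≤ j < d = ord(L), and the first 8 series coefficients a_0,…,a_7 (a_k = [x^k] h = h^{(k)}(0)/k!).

L = (6 - 108·x + 162·x^2 - 162·x^3) + (10 - 6·x - 108·x^2 + 270·x^3 - 324·x^4)·Dx + (-2 + 14·x - 33·x^2 + 18·x^3 + 54·x^4 - 81·x^5)·Dx^2  (order 2).
h: a_k = -5, -9, -30, -75, -219, -606, -1749, -5025, …
ICs: h(0) = -5, h′(0) = -9.

f: a_k = -2, -6, -18, -54, -162, -486, -1458, -4374, …
g: a_k = -3, -3, -12, -21, -57, -120, -291, -651, …
L₀ := lclm(L_f,L_g); ord L₀ ≤ 1+1.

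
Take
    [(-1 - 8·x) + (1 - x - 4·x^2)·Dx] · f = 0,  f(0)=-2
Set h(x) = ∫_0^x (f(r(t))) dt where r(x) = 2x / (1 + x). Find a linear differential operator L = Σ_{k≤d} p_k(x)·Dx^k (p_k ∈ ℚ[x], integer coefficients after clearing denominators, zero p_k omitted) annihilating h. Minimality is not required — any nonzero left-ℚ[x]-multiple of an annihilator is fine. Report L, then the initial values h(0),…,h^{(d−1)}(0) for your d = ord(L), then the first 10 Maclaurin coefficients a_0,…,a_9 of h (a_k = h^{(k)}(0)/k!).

f: a_k = -2, -2, -10, -18, -58, -130, -362, -882, -2330, -5858, …
Change of var in L_f (x↦r) gives L₀.
h=∫₀ˣh₀: take L = L₀·Dx.
L = (2 + 34·x)·Dx + (-1 - x + 17·x^2 + 17·x^3)·Dx^2  (order 2).
h: a_k = 0, -2, -2, -12, -17, -612/5, -578/3, -10404/7, -4913/2, -19652, …
ICs: h(0) = 0, h′(0) = -2.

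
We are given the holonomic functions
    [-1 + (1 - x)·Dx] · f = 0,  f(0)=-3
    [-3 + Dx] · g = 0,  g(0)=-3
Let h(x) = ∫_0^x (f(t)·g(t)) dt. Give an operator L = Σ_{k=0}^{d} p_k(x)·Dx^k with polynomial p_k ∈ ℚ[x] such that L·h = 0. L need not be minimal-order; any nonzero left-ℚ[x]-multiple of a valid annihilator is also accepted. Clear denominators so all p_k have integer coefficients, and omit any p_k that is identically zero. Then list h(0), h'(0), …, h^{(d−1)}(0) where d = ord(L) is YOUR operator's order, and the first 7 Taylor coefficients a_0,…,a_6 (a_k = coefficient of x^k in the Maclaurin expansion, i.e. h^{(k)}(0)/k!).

L = (4 - 3·x)·Dx + (-1 + x)·Dx^2  (order 2).
h: a_k = 0, 9, 18, 51/2, 117/4, 1179/40, 138/5, …
ICs: h(0) = 0, h′(0) = 9.

f: a_k = -3, -3, -3, -3, -3, -3, -3, …
g: a_k = -3, -9, -27/2, -27/2, -81/8, -243/40, -243/80, …
Sym-product of L_f,L_g gives L₀ (≤ ord 1).
h=∫₀ˣh₀: take L = L₀·Dx.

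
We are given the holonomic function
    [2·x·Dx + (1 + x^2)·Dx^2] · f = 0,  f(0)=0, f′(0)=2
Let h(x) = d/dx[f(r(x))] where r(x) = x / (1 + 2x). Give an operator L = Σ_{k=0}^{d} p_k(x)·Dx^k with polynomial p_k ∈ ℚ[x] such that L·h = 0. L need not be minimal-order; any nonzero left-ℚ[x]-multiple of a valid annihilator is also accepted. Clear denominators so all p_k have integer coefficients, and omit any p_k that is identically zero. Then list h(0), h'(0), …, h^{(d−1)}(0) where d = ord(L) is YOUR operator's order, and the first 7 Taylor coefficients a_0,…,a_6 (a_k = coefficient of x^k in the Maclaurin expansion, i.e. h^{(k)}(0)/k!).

L = (4 + 10·x) + (1 + 4·x + 5·x^2)·Dx  (order 1).
h: a_k = 2, -8, 22, -48, 82, -88, -58, …
ICs: h(0) = 2.

f: a_k = 0, 2, 0, -2/3, 0, 2/5, 0, …
Substitute x→r, Dx→(1/r')Dx; clear ⇒ L₀.
h₀' ⇒ L via d/dx closure of L₀.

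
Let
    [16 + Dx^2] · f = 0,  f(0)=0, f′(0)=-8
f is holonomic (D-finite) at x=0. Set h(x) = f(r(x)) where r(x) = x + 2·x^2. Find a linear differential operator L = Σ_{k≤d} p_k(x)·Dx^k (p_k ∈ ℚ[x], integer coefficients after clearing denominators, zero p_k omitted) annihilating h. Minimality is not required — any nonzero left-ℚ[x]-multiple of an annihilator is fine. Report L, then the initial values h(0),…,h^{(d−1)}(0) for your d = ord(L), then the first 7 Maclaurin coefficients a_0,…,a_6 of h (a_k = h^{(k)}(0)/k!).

f: a_k = 0, -8, 0, 64/3, 0, -256/15, 0, …
h₀=f(r): pull back L_f along r ⇒ L₀.
L = (16 + 192·x + 768·x^2 + 1024·x^3) - 4·Dx + (1 + 4·x)·Dx^2  (order 2).
h: a_k = 0, -8, -16, 64/3, 128, 3584/15, 0, …
ICs: h(0) = 0, h′(0) = -8.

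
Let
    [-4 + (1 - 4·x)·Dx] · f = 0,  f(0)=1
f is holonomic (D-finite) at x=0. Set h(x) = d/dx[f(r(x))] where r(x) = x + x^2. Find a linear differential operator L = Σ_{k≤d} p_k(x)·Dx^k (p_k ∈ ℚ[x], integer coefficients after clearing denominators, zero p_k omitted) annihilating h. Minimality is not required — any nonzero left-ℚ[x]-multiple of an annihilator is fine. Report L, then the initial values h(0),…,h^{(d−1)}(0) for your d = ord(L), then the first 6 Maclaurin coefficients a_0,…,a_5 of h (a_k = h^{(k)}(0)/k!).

f: a_k = 1, 4, 16, 64, 256, 1024, …
Change of var in L_f (x↦r) gives L₀.
h₀' ⇒ L via d/dx closure of L₀.
L = (10 + 24·x + 24·x^2) + (-1 + 2·x + 12·x^2 + 8·x^3)·Dx  (order 1).
h: a_k = 4, 40, 288, 1856, 11200, 64896, …
ICs: h(0) = 4.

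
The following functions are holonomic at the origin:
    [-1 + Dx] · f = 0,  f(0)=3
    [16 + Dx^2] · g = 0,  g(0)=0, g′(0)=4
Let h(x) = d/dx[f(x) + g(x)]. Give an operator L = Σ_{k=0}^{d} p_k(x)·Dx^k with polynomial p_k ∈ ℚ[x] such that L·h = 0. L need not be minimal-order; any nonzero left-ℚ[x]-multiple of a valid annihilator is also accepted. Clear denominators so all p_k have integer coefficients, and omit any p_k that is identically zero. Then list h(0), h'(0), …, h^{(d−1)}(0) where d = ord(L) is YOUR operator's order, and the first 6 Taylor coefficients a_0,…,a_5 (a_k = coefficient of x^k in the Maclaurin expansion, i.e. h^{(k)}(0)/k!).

f: a_k = 3, 3, 3/2, 1/2, 1/8, 1/40, …
g: a_k = 0, 4, 0, -32/3, 0, 128/15, …
h₀=f+g: left-lcm gives L₀, ord ≤ 3.
h=h₀': d/dx-closure on L₀ ⇒ L.
L = 16 - 16·Dx + Dx^2 - Dx^3  (order 3).
h: a_k = 7, 3, -61/2, 1/2, 1027/24, 1/40, …
ICs: h(0) = 7, h′(0) = 3, h′′(0) = -61.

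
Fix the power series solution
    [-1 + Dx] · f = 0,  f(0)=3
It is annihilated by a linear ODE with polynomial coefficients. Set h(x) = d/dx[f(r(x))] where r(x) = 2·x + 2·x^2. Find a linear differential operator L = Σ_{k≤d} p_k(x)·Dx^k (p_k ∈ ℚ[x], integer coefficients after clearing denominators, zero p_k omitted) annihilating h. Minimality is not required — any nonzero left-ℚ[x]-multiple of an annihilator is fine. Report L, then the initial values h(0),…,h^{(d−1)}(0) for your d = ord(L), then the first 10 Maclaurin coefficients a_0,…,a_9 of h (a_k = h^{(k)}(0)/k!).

f: a_k = 3, 3, 3/2, 1/2, 1/8, 1/40, 1/240, 1/1680, 1/13440, 1/120960, …
f∘r: x↦r, Dx↦Dx/r' in L_f ⇒ L₀.
Derive L from L₀ (diff closure).
L = (4 + 8·x + 8·x^2) + (-1 - 2·x)·Dx  (order 1).
h: a_k = 6, 24, 48, 80, 104, 608/5, 1856/15, 12224/105, 2096/21, 75968/945, …
ICs: h(0) = 6.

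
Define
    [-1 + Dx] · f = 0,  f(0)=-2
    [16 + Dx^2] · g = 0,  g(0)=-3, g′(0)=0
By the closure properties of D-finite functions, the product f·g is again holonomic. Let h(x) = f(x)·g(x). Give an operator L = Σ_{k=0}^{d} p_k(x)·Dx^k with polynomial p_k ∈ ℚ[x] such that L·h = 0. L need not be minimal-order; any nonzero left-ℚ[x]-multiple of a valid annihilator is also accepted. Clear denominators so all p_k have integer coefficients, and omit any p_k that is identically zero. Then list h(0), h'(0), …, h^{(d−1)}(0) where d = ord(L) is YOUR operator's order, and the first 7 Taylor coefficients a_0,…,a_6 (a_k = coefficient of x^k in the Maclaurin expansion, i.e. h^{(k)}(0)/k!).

L = 17 - 2·Dx + Dx^2  (order 2).
h: a_k = 6, 6, -45, -47, 161/4, 1121/20, -33/8, …
ICs: h(0) = 6, h′(0) = 6.

f: a_k = -2, -2, -1, -1/3, -1/12, -1/60, -1/360, …
g: a_k = -3, 0, 24, 0, -32, 0, 256/15, …
L₀ := L_f ⊗_s L_g (sym. prod.), ord ≤ 2.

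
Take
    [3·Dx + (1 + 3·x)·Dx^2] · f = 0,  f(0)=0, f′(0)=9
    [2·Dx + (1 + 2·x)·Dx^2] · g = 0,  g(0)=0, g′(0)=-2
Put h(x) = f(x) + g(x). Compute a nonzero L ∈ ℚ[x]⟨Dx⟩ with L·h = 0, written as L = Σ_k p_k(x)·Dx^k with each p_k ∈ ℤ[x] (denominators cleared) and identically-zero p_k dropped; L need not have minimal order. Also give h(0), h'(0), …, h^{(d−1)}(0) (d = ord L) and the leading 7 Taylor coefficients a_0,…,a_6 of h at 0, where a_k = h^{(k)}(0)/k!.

L = 12·Dx + (10 + 24·x)·Dx^2 + (1 + 5·x + 6·x^2)·Dx^3  (order 3).
h: a_k = 0, 7, -23/2, 73/3, -227/4, 697/5, -2123/6, …
ICs: h(0) = 0, h′(0) = 7, h′′(0) = -23.

f: a_k = 0, 9, -27/2, 27, -243/4, 729/5, -729/2, …
g: a_k = 0, -2, 2, -8/3, 4, -32/5, 32/3, …
f+g: L₀ = lclm(L_f,L_g), ord ≤ 2+2.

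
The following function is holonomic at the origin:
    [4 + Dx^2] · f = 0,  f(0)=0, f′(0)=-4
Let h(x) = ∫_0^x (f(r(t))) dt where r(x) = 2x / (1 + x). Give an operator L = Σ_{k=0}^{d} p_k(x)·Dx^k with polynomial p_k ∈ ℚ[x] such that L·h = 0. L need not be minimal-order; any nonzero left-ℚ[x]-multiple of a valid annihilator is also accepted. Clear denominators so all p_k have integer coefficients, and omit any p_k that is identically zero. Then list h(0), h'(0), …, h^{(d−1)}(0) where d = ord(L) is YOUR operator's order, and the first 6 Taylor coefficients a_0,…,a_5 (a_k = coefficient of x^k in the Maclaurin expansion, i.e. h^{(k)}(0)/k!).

f: a_k = 0, -4, 0, 8/3, 0, -8/15, …
Substitute x→r, Dx→(1/r')Dx; clear ⇒ L₀.
Integrate: L := L₀·Dx.
L = 16·Dx + (2 + 6·x + 6·x^2 + 2·x^3)·Dx^2 + (1 + 4·x + 6·x^2 + 4·x^3 + x^4)·Dx^3  (order 3).
h: a_k = 0, 0, -4, 8/3, 10/3, -56/5, …
ICs: h(0) = 0, h′(0) = 0, h′′(0) = -8.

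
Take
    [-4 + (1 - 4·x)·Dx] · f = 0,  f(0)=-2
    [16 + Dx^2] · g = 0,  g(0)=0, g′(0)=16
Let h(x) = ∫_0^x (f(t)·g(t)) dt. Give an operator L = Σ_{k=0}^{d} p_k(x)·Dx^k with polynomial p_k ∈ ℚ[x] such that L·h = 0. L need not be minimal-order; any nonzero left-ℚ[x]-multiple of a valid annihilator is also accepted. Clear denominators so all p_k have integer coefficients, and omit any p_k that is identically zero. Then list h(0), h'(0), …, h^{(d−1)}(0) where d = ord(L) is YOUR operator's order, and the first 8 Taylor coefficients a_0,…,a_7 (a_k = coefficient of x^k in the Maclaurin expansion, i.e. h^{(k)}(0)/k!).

f: a_k = -2, -8, -32, -128, -512, -2048, -8192, -32768, …
g: a_k = 0, 16, 0, -128/3, 0, 512/15, 0, -4096/315, …
Product ⇒ symmetric product L₀, ord ≤ 2.
h=∫h₀ ⇒ L = L₀·Dx.
L = (-16 + 64·x)·Dx + 8·Dx^2 + (-1 + 4·x)·Dx^3  (order 3).
h: a_k = 0, 0, -16, -128/3, -320/3, -1024/3, -51712/45, -413696/105, …
ICs: h(0) = 0, h′(0) = 0, h′′(0) = -32.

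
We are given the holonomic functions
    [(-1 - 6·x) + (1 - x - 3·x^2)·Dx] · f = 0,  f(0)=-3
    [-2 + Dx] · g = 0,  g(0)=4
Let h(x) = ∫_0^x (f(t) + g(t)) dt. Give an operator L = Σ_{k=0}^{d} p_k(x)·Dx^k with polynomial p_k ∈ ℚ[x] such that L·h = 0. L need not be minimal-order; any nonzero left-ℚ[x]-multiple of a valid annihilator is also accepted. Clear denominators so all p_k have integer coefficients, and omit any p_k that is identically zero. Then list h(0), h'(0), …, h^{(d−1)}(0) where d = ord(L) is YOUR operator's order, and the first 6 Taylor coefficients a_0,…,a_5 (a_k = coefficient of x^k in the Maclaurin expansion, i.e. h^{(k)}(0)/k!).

f: a_k = -3, -3, -12, -21, -57, -120, …
g: a_k = 4, 8, 8, 16/3, 8/3, 16/15, …
f+g: L₀ = lclm(L_f,L_g), ord ≤ 1+1.
h=∫₀ˣh₀: take L = L₀·Dx.
L = (-12 - 16·x - 144·x^2 - 72·x^3)·Dx + (4 + 26·x + 74·x^2 - 24·x^3 - 36·x^4)·Dx^2 + (1 - 9·x - x^2 + 30·x^3 + 18·x^4)·Dx^3  (order 3).
h: a_k = 0, 1, 5/2, -4/3, -47/12, -163/15, …
ICs: h(0) = 0, h′(0) = 1, h′′(0) = 5.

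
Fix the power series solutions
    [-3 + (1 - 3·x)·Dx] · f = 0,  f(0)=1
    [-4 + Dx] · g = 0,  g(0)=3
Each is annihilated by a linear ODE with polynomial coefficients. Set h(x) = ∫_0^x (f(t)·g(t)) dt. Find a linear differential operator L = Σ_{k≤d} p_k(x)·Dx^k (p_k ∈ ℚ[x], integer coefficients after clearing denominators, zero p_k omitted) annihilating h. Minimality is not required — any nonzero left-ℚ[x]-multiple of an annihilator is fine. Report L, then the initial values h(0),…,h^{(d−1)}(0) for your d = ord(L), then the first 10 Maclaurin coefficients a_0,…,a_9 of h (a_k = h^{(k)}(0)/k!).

L = (7 - 12·x)·Dx + (-1 + 3·x)·Dx^2  (order 2).
h: a_k = 0, 3, 21/2, 29, 293/4, 911/5, 13793/30, 124393/105, 2613277/840, 1120049/135, …
ICs: h(0) = 0, h′(0) = 3.

f: a_k = 1, 3, 9, 27, 81, 243, 729, 2187, 6561, 19683, …
g: a_k = 3, 12, 24, 32, 32, 128/5, 256/15, 1024/105, 512/105, 2048/945, …
Sym-product of L_f,L_g gives L₀ (≤ ord 1).
Integrate: L := L₀·Dx.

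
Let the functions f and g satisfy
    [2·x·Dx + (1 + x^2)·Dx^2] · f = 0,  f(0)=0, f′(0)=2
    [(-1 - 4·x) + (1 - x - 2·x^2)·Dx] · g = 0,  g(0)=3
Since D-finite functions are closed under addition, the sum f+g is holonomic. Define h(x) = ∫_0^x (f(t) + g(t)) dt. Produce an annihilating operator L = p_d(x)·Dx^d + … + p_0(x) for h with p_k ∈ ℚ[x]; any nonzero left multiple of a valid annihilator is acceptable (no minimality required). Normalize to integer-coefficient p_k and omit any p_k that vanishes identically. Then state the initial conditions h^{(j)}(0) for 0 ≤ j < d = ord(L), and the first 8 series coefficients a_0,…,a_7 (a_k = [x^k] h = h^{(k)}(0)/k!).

L = (6 - 24·x - 162·x^2 - 240·x^3 - 384·x^4 - 48·x^6)·Dx^2 + (-16 - 74·x - 88·x^2 - 226·x^3 - 212·x^4 - 304·x^5 - 12·x^6 - 48·x^7)·Dx^3 + (3 + 4·x + 8·x^2 - 28·x^3 - 27·x^4 - 36·x^5 - 40·x^6 - 4·x^7 - 8·x^8)·Dx^4  (order 4).
h: a_k = 0, 3, 5/2, 3, 43/12, 33/5, 317/30, 129/7, …
ICs: h(0) = 0, h′(0) = 3, h′′(0) = 5, h′′′(0) = 18.

f: a_k = 0, 2, 0, -2/3, 0, 2/5, 0, -2/7, …
g: a_k = 3, 3, 9, 15, 33, 63, 129, 255, …
Weyl lclm of L_f,L_g ⇒ L₀ (ord ≤ 3).
Integrate: L := L₀·Dx.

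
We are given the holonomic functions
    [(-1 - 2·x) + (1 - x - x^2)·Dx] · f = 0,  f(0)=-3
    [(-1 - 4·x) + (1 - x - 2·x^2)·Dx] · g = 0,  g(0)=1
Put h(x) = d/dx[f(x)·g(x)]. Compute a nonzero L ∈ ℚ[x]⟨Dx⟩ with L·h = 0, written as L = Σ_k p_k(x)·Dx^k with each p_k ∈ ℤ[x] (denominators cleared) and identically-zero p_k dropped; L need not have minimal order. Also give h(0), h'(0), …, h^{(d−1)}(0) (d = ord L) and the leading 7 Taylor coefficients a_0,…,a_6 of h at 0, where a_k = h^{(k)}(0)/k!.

L = (12 + 6·x - 36·x^2 - 112·x^3 + 36·x^4 + 180·x^5 + 80·x^6) + (-2 + 21·x^2 - 8·x^3 - 50·x^4 + 3·x^5 + 42·x^6 + 16·x^7)·Dx  (order 1).
h: a_k = -6, -36, -117, -360, -960, -2466, -6006, …
ICs: h(0) = -6.

f: a_k = -3, -3, -6, -9, -15, -24, -39, …
g: a_k = 1, 1, 3, 5, 11, 21, 43, …
Sym-product of L_f,L_g gives L₀ (≤ ord 1).
Derive L from L₀ (diff closure).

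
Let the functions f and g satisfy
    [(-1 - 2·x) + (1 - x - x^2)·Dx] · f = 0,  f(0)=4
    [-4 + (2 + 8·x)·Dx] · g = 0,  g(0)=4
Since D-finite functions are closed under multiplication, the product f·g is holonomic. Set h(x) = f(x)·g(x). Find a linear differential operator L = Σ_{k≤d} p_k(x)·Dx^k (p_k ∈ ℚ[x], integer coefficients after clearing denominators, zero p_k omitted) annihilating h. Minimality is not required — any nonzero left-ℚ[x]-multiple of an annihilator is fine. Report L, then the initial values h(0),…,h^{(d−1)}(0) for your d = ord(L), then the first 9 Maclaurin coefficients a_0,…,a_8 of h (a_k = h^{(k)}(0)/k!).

L = (3 + 4·x + 6·x^2) + (-1 - 3·x + 5·x^2 + 4·x^3)·Dx  (order 1).
h: a_k = 16, 48, 32, 144, 16, 608, -720, 4112, -10336, …
ICs: h(0) = 16.

f: a_k = 4, 4, 8, 12, 20, 32, 52, 84, 136, …
g: a_k = 4, 8, -8, 16, -40, 112, -336, 1056, -3432, …
L₀ := L_f ⊗_s L_g (sym. prod.), ord ≤ 1.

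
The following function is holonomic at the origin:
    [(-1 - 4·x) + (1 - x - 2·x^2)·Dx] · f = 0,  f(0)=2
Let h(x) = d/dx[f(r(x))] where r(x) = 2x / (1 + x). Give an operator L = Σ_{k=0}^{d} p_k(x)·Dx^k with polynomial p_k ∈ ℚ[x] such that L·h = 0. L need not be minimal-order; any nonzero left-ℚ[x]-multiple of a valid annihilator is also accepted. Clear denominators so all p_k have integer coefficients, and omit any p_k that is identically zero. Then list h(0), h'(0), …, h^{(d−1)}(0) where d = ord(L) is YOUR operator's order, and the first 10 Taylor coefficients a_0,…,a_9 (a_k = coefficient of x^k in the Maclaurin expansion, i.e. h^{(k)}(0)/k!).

f: a_k = 2, 2, 6, 10, 22, 42, 86, 170, 342, 682, …
L₀ from L_f via x↦r, Dx↦r'^{-1}Dx.
Derive L from L₀ (diff closure).
L = (10 + 54·x + 270·x^2 + 162·x^3) + (-1 - 10·x + 90·x^3 + 81·x^4)·Dx  (order 1).
h: a_k = 4, 40, 108, 720, 1620, 9720, 20412, 116640, 236196, 1312200, …
ICs: h(0) = 4.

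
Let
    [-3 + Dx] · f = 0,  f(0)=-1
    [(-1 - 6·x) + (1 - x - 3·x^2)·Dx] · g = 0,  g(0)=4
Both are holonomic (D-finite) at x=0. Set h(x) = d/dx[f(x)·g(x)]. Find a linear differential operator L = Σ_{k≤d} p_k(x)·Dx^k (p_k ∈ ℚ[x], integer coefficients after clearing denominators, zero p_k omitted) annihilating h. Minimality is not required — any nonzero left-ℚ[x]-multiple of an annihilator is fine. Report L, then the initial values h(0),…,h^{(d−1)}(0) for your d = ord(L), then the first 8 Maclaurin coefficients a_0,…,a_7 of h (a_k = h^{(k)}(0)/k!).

f: a_k = -1, -3, -9/2, -9/2, -27/8, -81/40, -81/80, -243/560, …
g: a_k = 4, 4, 16, 28, 76, 160, 388, 868, …
h₀=f·g: eliminate ⇒ L₀, order ≤ 1·1.
Differentiate: ansatz ord ≤ ord L₀ ⇒ L.
L = (23 + 30·x - 45·x^2 - 54·x^3 + 81·x^4) + (-4 + x + 24·x^2 - 27·x^4)·Dx  (order 1).
h: a_k = -16, -92, -336, -1054, -3038, -84129/10, -112934/5, -8325841/140, …
ICs: h(0) = -16.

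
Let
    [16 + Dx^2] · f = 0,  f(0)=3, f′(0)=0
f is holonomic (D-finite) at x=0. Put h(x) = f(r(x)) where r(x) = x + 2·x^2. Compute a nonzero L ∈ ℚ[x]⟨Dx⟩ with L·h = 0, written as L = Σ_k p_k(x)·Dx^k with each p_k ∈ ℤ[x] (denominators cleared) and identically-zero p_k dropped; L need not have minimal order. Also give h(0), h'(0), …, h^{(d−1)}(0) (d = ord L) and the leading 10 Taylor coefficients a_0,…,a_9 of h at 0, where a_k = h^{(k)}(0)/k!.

L = (16 + 192·x + 768·x^2 + 1024·x^3) - 4·Dx + (1 + 4·x)·Dx^2  (order 2).
h: a_k = 3, 0, -24, -96, -64, 256, 11264/15, 4096/5, -53248/105, -278528/105, …
ICs: h(0) = 3, h′(0) = 0.

f: a_k = 3, 0, -24, 0, 32, 0, -256/15, 0, 512/105, 0, …
f∘r: x↦r, Dx↦Dx/r' in L_f ⇒ L₀.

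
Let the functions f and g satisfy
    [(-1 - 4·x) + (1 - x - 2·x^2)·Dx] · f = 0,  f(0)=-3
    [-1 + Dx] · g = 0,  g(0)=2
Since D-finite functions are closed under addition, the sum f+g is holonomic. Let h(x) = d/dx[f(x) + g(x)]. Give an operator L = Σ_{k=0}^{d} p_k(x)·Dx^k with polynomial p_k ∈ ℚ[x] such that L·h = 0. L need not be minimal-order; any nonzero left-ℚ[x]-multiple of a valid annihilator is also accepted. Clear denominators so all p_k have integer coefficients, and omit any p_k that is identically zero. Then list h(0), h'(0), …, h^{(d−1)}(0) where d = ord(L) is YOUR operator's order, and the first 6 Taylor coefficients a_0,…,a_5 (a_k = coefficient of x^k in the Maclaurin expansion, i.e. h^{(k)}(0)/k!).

L = (24 + 138·x + 144·x^2 + 240·x^3 + 48·x^4) + (-29 - 142·x - 155·x^2 - 200·x^3 + 20·x^4 + 16·x^5)·Dx + (5 + 4·x + 11·x^2 - 40·x^3 - 68·x^4 - 16·x^5)·Dx^2  (order 2).
h: a_k = -1, -16, -44, -395/3, -3779/12, -46439/60, …
ICs: h(0) = -1, h′(0) = -16.

f: a_k = -3, -3, -9, -15, -33, -63, …
g: a_k = 2, 2, 1, 1/3, 1/12, 1/60, …
h₀=f+g: left-lcm gives L₀, ord ≤ 2.
Derive L from L₀ (diff closure).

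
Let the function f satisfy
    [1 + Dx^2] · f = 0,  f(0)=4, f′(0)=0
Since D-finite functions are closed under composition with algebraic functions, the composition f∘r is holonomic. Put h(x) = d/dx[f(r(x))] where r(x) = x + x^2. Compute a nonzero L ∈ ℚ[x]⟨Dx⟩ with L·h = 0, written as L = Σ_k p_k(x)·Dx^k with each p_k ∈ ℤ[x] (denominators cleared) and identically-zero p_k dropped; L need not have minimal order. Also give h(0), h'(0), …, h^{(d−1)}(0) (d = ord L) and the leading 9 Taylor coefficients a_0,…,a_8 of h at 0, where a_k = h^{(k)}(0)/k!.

L = (13 + 8·x + 24·x^2 + 32·x^3 + 16·x^4) + (-6 - 12·x)·Dx + (1 + 4·x + 4·x^2)·Dx^2  (order 2).
h: a_k = 0, -4, -12, -22/3, 10/3, 179/30, 133/30, 841/1260, -139/140, …
ICs: h(0) = 0, h′(0) = -4.

f: a_k = 4, 0, -2, 0, 1/6, 0, -1/180, 0, 1/10080, …
f∘r: x↦r, Dx↦Dx/r' in L_f ⇒ L₀.
Differentiate: ansatz ord ≤ ord L₀ ⇒ L.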